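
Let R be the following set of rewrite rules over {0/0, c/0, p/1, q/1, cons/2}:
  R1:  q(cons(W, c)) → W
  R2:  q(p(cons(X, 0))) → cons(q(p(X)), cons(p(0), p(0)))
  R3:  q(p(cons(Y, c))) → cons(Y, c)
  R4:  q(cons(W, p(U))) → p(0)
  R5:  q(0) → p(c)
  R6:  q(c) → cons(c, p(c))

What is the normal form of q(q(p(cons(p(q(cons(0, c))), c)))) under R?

p(0)

1. q(q(p(cons(p(q(cons(0, c))), c))))  →  q(cons(p(q(cons(0, c))), c))   [R3 at 1]
2. q(cons(p(q(cons(0, c))), c))  →  p(q(cons(0, c)))   [R1 at ε]
3. p(q(cons(0, c)))  →  p(0)   [R1 at 1]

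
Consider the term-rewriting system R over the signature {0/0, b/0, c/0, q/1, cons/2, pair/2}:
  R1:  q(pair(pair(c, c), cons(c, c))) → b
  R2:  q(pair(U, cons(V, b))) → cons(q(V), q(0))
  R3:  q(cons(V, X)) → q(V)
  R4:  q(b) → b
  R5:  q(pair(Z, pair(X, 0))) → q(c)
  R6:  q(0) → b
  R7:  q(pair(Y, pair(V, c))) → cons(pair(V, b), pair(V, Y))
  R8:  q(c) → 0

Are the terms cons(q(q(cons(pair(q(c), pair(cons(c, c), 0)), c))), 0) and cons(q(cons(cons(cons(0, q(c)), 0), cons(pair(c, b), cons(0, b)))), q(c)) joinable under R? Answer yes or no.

Reduce t₁ = cons(q(q(cons(pair(q(c), pair(cons(c, c), 0)), c))), 0):
1. cons(q(q(cons(pair(q(c), pair(cons(c, c), 0)), c))), 0)  →  cons(q(q(pair(q(c), pair(cons(c, c), 0)))), 0)   [R3 at 1.1]
2. cons(q(q(pair(q(c), pair(cons(c, c), 0)))), 0)  →  cons(q(q(c)), 0)   [R5 at 1.1]
3. cons(q(q(c)), 0)  →  cons(q(0), 0)   [R8 at 1.1]
4. cons(q(0), 0)  →  cons(b, 0)   [R6 at 1]

Reduce t₂ = cons(q(cons(cons(cons(0, q(c)), 0), cons(pair(c, b), cons(0, b)))), q(c)):
1. cons(q(cons(cons(cons(0, q(c)), 0), cons(pair(c, b), cons(0, b)))), q(c))  →  cons(q(cons(cons(0, q(c)), 0)), q(c))   [R3 at 1]
2. cons(q(cons(cons(0, q(c)), 0)), q(c))  →  cons(q(cons(0, q(c))), q(c))   [R3 at 1]
3. cons(q(cons(0, q(c))), q(c))  →  cons(q(0), q(c))   [R3 at 1]
4. cons(q(0), q(c))  →  cons(b, q(c))   [R6 at 1]
5. cons(b, q(c))  →  cons(b, 0)   [R8 at 2]

yes — NF(t₁) = cons(b, 0), NF(t₂) = cons(b, 0)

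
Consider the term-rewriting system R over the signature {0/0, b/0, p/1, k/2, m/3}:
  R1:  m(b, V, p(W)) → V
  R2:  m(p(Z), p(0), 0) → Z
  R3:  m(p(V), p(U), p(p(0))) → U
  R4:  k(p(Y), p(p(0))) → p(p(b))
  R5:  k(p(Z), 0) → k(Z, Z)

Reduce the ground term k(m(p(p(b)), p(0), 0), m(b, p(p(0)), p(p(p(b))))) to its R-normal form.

p(p(b))

1. k(m(p(p(b)), p(0), 0), m(b, p(p(0)), p(p(p(b)))))  →  k(p(b), m(b, p(p(0)), p(p(p(b)))))   [R2 at 1]
2. k(p(b), m(b, p(p(0)), p(p(p(b)))))  →  k(p(b), p(p(0)))   [R1 at 2]
3. k(p(b), p(p(0)))  →  p(p(b))   [R4 at ε]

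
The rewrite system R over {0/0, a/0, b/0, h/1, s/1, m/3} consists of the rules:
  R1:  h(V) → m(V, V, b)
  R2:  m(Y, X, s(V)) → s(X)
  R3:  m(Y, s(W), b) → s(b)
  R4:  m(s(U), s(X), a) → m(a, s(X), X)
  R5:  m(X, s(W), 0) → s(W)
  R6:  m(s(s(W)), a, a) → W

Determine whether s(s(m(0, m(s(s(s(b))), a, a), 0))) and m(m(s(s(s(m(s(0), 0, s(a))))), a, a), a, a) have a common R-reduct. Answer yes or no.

no — NF(t₁) = s(s(s(b))), NF(t₂) = 0

Reduce t₁ = s(s(m(0, m(s(s(s(b))), a, a), 0))):
1. s(s(m(0, m(s(s(s(b))), a, a), 0)))  →  s(s(m(0, s(b), 0)))   [R6 at 1.1.2]
2. s(s(m(0, s(b), 0)))  →  s(s(s(b)))   [R5 at 1.1]

Reduce t₂ = m(m(s(s(s(m(s(0), 0, s(a))))), a, a), a, a):
1. m(m(s(s(s(m(s(0), 0, s(a))))), a, a), a, a)  →  m(s(m(s(0), 0, s(a))), a, a)   [R6 at 1]
2. m(s(m(s(0), 0, s(a))), a, a)  →  m(s(s(0)), a, a)   [R2 at 1.1]
3. m(s(s(0)), a, a)  →  0   [R6 at ε]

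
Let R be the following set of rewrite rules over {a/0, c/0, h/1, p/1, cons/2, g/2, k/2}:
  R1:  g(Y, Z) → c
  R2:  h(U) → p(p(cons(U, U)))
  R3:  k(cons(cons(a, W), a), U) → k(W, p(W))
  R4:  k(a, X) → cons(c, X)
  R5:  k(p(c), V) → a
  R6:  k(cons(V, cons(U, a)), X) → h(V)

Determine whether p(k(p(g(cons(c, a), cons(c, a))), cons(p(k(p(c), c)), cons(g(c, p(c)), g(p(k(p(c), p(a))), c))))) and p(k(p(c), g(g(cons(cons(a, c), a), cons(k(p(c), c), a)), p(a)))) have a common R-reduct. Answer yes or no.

Reduce t₁ = p(k(p(g(cons(c, a), cons(c, a))), cons(p(k(p(c), c)), cons(g(c, p(c)), g(p(k(p(c), p(a))), c))))):
1. p(k(p(g(cons(c, a), cons(c, a))), cons(p(k(p(c), c)), cons(g(c, p(c)), g(p(k(p(c), p(a))), c)))))  →  p(k(p(c), cons(p(k(p(c), c)), cons(g(c, p(c)), g(p(k(p(c), p(a))), c)))))   [R1 at 1.1.1]
2. p(k(p(c), cons(p(k(p(c), c)), cons(g(c, p(c)), g(p(k(p(c), p(a))), c)))))  →  p(a)   [R5 at 1]

Reduce t₂ = p(k(p(c), g(g(cons(cons(a, c), a), cons(k(p(c), c), a)), p(a)))):
1. p(k(p(c), g(g(cons(cons(a, c), a), cons(k(p(c), c), a)), p(a))))  →  p(a)   [R5 at 1]

yes — NF(t₁) = p(a), NF(t₂) = p(a)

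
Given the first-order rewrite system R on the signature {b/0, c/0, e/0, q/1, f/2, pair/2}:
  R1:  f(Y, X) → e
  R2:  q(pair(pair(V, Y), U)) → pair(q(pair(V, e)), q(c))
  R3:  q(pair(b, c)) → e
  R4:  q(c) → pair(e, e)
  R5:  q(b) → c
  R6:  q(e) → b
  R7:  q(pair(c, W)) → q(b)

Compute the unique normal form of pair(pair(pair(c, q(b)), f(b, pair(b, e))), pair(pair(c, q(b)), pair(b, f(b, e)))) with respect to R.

pair(pair(pair(c, c), e), pair(pair(c, c), pair(b, e)))

1. pair(pair(pair(c, q(b)), f(b, pair(b, e))), pair(pair(c, q(b)), pair(b, f(b, e))))  →  pair(pair(pair(c, c), f(b, pair(b, e))), pair(pair(c, q(b)), pair(b, f(b, e))))   [R5 at 1.1.2]
2. pair(pair(pair(c, c), f(b, pair(b, e))), pair(pair(c, q(b)), pair(b, f(b, e))))  →  pair(pair(pair(c, c), e), pair(pair(c, q(b)), pair(b, f(b, e))))   [R1 at 1.2]
3. pair(pair(pair(c, c), e), pair(pair(c, q(b)), pair(b, f(b, e))))  →  pair(pair(pair(c, c), e), pair(pair(c, c), pair(b, f(b, e))))   [R5 at 2.1.2]
4. pair(pair(pair(c, c), e), pair(pair(c, c), pair(b, f(b, e))))  →  pair(pair(pair(c, c), e), pair(pair(c, c), pair(b, e)))   [R1 at 2.2.2]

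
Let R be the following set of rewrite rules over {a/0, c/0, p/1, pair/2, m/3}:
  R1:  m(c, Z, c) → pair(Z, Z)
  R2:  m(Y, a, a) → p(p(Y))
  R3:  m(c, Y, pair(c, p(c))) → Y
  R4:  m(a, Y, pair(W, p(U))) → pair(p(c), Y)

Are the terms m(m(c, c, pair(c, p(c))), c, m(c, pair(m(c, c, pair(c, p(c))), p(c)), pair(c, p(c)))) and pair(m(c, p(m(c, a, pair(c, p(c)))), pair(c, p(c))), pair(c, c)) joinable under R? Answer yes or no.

Reduce t₁ = m(m(c, c, pair(c, p(c))), c, m(c, pair(m(c, c, pair(c, p(c))), p(c)), pair(c, p(c)))):
1. m(m(c, c, pair(c, p(c))), c, m(c, pair(m(c, c, pair(c, p(c))), p(c)), pair(c, p(c))))  →  m(c, c, m(c, pair(m(c, c, pair(c, p(c))), p(c)), pair(c, p(c))))   [R3 at 1]
2. m(c, c, m(c, pair(m(c, c, pair(c, p(c))), p(c)), pair(c, p(c))))  →  m(c, c, pair(m(c, c, pair(c, p(c))), p(c)))   [R3 at 3]
3. m(c, c, pair(m(c, c, pair(c, p(c))), p(c)))  →  m(c, c, pair(c, p(c)))   [R3 at 3.1]
4. m(c, c, pair(c, p(c)))  →  c   [R3 at ε]

Reduce t₂ = pair(m(c, p(m(c, a, pair(c, p(c)))), pair(c, p(c))), pair(c, c)):
1. pair(m(c, p(m(c, a, pair(c, p(c)))), pair(c, p(c))), pair(c, c))  →  pair(p(m(c, a, pair(c, p(c)))), pair(c, c))   [R3 at 1]
2. pair(p(m(c, a, pair(c, p(c)))), pair(c, c))  →  pair(p(a), pair(c, c))   [R3 at 1.1]

no — NF(t₁) = c, NF(t₂) = pair(p(a), pair(c, c))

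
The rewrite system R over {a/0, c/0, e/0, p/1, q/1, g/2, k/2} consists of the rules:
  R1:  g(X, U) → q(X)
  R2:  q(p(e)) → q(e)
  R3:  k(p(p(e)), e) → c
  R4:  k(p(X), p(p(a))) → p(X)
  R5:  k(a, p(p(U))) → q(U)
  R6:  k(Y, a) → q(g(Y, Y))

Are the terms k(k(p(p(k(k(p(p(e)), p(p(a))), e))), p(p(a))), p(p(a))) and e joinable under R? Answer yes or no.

no — NF(t₁) = p(p(c)), NF(t₂) = e

Reduce t₁ = k(k(p(p(k(k(p(p(e)), p(p(a))), e))), p(p(a))), p(p(a))):
1. k(k(p(p(k(k(p(p(e)), p(p(a))), e))), p(p(a))), p(p(a)))  →  k(p(p(k(k(p(p(e)), p(p(a))), e))), p(p(a)))   [R4 at 1]
2. k(p(p(k(k(p(p(e)), p(p(a))), e))), p(p(a)))  →  p(p(k(k(p(p(e)), p(p(a))), e)))   [R4 at ε]
3. p(p(k(k(p(p(e)), p(p(a))), e)))  →  p(p(k(p(p(e)), e)))   [R4 at 1.1.1]
4. p(p(k(p(p(e)), e)))  →  p(p(c))   [R3 at 1.1]

Reduce t₂ = e:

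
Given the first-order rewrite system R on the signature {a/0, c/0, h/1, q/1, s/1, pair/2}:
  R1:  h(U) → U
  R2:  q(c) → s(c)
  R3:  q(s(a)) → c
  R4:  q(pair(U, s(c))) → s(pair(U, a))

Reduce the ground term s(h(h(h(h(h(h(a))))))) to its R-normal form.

s(a)

1. s(h(h(h(h(h(h(a)))))))  →  s(h(h(h(h(h(a))))))   [R1 at 1]
2. s(h(h(h(h(h(a))))))  →  s(h(h(h(h(a)))))   [R1 at 1]
3. s(h(h(h(h(a)))))  →  s(h(h(h(a))))   [R1 at 1]
4. s(h(h(h(a))))  →  s(h(h(a)))   [R1 at 1]
5. s(h(h(a)))  →  s(h(a))   [R1 at 1]
6. s(h(a))  →  s(a)   [R1 at 1]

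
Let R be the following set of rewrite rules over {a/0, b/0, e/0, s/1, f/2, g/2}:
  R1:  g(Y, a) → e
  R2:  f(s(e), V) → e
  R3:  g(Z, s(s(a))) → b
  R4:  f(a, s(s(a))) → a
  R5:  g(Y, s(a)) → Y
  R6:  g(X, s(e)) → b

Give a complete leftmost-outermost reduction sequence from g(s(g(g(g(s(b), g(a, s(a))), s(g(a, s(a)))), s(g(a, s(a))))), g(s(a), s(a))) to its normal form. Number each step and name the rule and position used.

1. g(s(g(g(g(s(b), g(a, s(a))), s(g(a, s(a)))), s(g(a, s(a))))), g(s(a), s(a)))  →  g(s(g(g(g(s(b), a), s(g(a, s(a)))), s(g(a, s(a))))), g(s(a), s(a)))   [R5 at 1.1.1.1.2]
2. g(s(g(g(g(s(b), a), s(g(a, s(a)))), s(g(a, s(a))))), g(s(a), s(a)))  →  g(s(g(g(e, s(g(a, s(a)))), s(g(a, s(a))))), g(s(a), s(a)))   [R1 at 1.1.1.1]
3. g(s(g(g(e, s(g(a, s(a)))), s(g(a, s(a))))), g(s(a), s(a)))  →  g(s(g(g(e, s(a)), s(g(a, s(a))))), g(s(a), s(a)))   [R5 at 1.1.1.2.1]
4. g(s(g(g(e, s(a)), s(g(a, s(a))))), g(s(a), s(a)))  →  g(s(g(e, s(g(a, s(a))))), g(s(a), s(a)))   [R5 at 1.1.1]
5. g(s(g(e, s(g(a, s(a))))), g(s(a), s(a)))  →  g(s(g(e, s(a))), g(s(a), s(a)))   [R5 at 1.1.2.1]
6. g(s(g(e, s(a))), g(s(a), s(a)))  →  g(s(e), g(s(a), s(a)))   [R5 at 1.1]
7. g(s(e), g(s(a), s(a)))  →  g(s(e), s(a))   [R5 at 2]
8. g(s(e), s(a))  →  s(e)   [R5 at ε]

s(e)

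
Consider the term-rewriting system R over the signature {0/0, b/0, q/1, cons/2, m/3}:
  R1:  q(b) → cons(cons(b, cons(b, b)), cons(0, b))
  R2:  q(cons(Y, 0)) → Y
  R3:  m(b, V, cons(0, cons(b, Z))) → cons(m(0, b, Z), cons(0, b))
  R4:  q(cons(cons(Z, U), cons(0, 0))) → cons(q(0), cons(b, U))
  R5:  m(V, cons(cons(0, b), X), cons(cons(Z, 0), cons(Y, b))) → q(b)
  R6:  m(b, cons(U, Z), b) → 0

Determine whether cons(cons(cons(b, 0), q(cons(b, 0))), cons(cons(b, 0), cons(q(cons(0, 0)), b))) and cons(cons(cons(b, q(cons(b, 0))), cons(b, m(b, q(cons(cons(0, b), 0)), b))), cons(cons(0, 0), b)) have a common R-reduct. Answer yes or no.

no — NF(t₁) = cons(cons(cons(b, 0), b), cons(cons(b, 0), cons(0, b))), NF(t₂) = cons(cons(cons(b, b), cons(b, 0)), cons(cons(0, 0), b))

Reduce t₁ = cons(cons(cons(b, 0), q(cons(b, 0))), cons(cons(b, 0), cons(q(cons(0, 0)), b))):
1. cons(cons(cons(b, 0), q(cons(b, 0))), cons(cons(b, 0), cons(q(cons(0, 0)), b)))  →  cons(cons(cons(b, 0), b), cons(cons(b, 0), cons(q(cons(0, 0)), b)))   [R2 at 1.2]
2. cons(cons(cons(b, 0), b), cons(cons(b, 0), cons(q(cons(0, 0)), b)))  →  cons(cons(cons(b, 0), b), cons(cons(b, 0), cons(0, b)))   [R2 at 2.2.1]

Reduce t₂ = cons(cons(cons(b, q(cons(b, 0))), cons(b, m(b, q(cons(cons(0, b), 0)), b))), cons(cons(0, 0), b)):
1. cons(cons(cons(b, q(cons(b, 0))), cons(b, m(b, q(cons(cons(0, b), 0)), b))), cons(cons(0, 0), b))  →  cons(cons(cons(b, b), cons(b, m(b, q(cons(cons(0, b), 0)), b))), cons(cons(0, 0), b))   [R2 at 1.1.2]
2. cons(cons(cons(b, b), cons(b, m(b, q(cons(cons(0, b), 0)), b))), cons(cons(0, 0), b))  →  cons(cons(cons(b, b), cons(b, m(b, cons(0, b), b))), cons(cons(0, 0), b))   [R2 at 1.2.2.2]
3. cons(cons(cons(b, b), cons(b, m(b, cons(0, b), b))), cons(cons(0, 0), b))  →  cons(cons(cons(b, b), cons(b, 0)), cons(cons(0, 0), b))   [R6 at 1.2.2]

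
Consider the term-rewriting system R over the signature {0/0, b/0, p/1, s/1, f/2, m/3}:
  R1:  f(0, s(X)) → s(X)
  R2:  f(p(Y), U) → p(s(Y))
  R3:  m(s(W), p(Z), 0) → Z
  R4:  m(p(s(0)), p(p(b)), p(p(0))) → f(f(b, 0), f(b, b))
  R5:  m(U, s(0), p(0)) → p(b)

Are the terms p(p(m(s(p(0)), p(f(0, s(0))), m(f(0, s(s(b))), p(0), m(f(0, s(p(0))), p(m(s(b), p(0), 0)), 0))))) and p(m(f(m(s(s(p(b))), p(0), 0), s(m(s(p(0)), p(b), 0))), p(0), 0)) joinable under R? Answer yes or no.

no — NF(t₁) = p(p(s(0))), NF(t₂) = p(0)

Reduce t₁ = p(p(m(s(p(0)), p(f(0, s(0))), m(f(0, s(s(b))), p(0), m(f(0, s(p(0))), p(m(s(b), p(0), 0)), 0))))):
1. p(p(m(s(p(0)), p(f(0, s(0))), m(f(0, s(s(b))), p(0), m(f(0, s(p(0))), p(m(s(b), p(0), 0)), 0)))))  →  p(p(m(s(p(0)), p(s(0)), m(f(0, s(s(b))), p(0), m(f(0, s(p(0))), p(m(s(b), p(0), 0)), 0)))))   [R1 at 1.1.2.1]
2. p(p(m(s(p(0)), p(s(0)), m(f(0, s(s(b))), p(0), m(f(0, s(p(0))), p(m(s(b), p(0), 0)), 0)))))  →  p(p(m(s(p(0)), p(s(0)), m(s(s(b)), p(0), m(f(0, s(p(0))), p(m(s(b), p(0), 0)), 0)))))   [R1 at 1.1.3.1]
3. p(p(m(s(p(0)), p(s(0)), m(s(s(b)), p(0), m(f(0, s(p(0))), p(m(s(b), p(0), 0)), 0)))))  →  p(p(m(s(p(0)), p(s(0)), m(s(s(b)), p(0), m(s(p(0)), p(m(s(b), p(0), 0)), 0)))))   [R1 at 1.1.3.3.1]
4. p(p(m(s(p(0)), p(s(0)), m(s(s(b)), p(0), m(s(p(0)), p(m(s(b), p(0), 0)), 0)))))  →  p(p(m(s(p(0)), p(s(0)), m(s(s(b)), p(0), m(s(b), p(0), 0)))))   [R3 at 1.1.3.3]
5. p(p(m(s(p(0)), p(s(0)), m(s(s(b)), p(0), m(s(b), p(0), 0)))))  →  p(p(m(s(p(0)), p(s(0)), m(s(s(b)), p(0), 0))))   [R3 at 1.1.3.3]
6. p(p(m(s(p(0)), p(s(0)), m(s(s(b)), p(0), 0))))  →  p(p(m(s(p(0)), p(s(0)), 0)))   [R3 at 1.1.3]
7. p(p(m(s(p(0)), p(s(0)), 0)))  →  p(p(s(0)))   [R3 at 1.1]

Reduce t₂ = p(m(f(m(s(s(p(b))), p(0), 0), s(m(s(p(0)), p(b), 0))), p(0), 0)):
1. p(m(f(m(s(s(p(b))), p(0), 0), s(m(s(p(0)), p(b), 0))), p(0), 0))  →  p(m(f(0, s(m(s(p(0)), p(b), 0))), p(0), 0))   [R3 at 1.1.1]
2. p(m(f(0, s(m(s(p(0)), p(b), 0))), p(0), 0))  →  p(m(s(m(s(p(0)), p(b), 0)), p(0), 0))   [R1 at 1.1]
3. p(m(s(m(s(p(0)), p(b), 0)), p(0), 0))  →  p(0)   [R3 at 1]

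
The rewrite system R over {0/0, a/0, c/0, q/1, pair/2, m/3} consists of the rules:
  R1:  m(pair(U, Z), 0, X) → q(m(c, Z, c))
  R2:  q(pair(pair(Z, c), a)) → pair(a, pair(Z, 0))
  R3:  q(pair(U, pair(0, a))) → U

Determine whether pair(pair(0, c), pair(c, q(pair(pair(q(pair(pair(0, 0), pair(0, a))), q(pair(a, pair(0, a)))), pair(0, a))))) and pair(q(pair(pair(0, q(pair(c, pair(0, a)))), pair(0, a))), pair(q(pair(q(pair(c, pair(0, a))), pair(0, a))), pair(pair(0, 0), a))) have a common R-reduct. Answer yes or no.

Reduce t₁ = pair(pair(0, c), pair(c, q(pair(pair(q(pair(pair(0, 0), pair(0, a))), q(pair(a, pair(0, a)))), pair(0, a))))):
1. pair(pair(0, c), pair(c, q(pair(pair(q(pair(pair(0, 0), pair(0, a))), q(pair(a, pair(0, a)))), pair(0, a)))))  →  pair(pair(0, c), pair(c, pair(q(pair(pair(0, 0), pair(0, a))), q(pair(a, pair(0, a))))))   [R3 at 2.2]
2. pair(pair(0, c), pair(c, pair(q(pair(pair(0, 0), pair(0, a))), q(pair(a, pair(0, a))))))  →  pair(pair(0, c), pair(c, pair(pair(0, 0), q(pair(a, pair(0, a))))))   [R3 at 2.2.1]
3. pair(pair(0, c), pair(c, pair(pair(0, 0), q(pair(a, pair(0, a))))))  →  pair(pair(0, c), pair(c, pair(pair(0, 0), a)))   [R3 at 2.2.2]

Reduce t₂ = pair(q(pair(pair(0, q(pair(c, pair(0, a)))), pair(0, a))), pair(q(pair(q(pair(c, pair(0, a))), pair(0, a))), pair(pair(0, 0), a))):
1. pair(q(pair(pair(0, q(pair(c, pair(0, a)))), pair(0, a))), pair(q(pair(q(pair(c, pair(0, a))), pair(0, a))), pair(pair(0, 0), a)))  →  pair(pair(0, q(pair(c, pair(0, a)))), pair(q(pair(q(pair(c, pair(0, a))), pair(0, a))), pair(pair(0, 0), a)))   [R3 at 1]
2. pair(pair(0, q(pair(c, pair(0, a)))), pair(q(pair(q(pair(c, pair(0, a))), pair(0, a))), pair(pair(0, 0), a)))  →  pair(pair(0, c), pair(q(pair(q(pair(c, pair(0, a))), pair(0, a))), pair(pair(0, 0), a)))   [R3 at 1.2]
3. pair(pair(0, c), pair(q(pair(q(pair(c, pair(0, a))), pair(0, a))), pair(pair(0, 0), a)))  →  pair(pair(0, c), pair(q(pair(c, pair(0, a))), pair(pair(0, 0), a)))   [R3 at 2.1]
4. pair(pair(0, c), pair(q(pair(c, pair(0, a))), pair(pair(0, 0), a)))  →  pair(pair(0, c), pair(c, pair(pair(0, 0), a)))   [R3 at 2.1]

yes — NF(t₁) = pair(pair(0, c), pair(c, pair(pair(0, 0), a))), NF(t₂) = pair(pair(0, c), pair(c, pair(pair(0, 0), a)))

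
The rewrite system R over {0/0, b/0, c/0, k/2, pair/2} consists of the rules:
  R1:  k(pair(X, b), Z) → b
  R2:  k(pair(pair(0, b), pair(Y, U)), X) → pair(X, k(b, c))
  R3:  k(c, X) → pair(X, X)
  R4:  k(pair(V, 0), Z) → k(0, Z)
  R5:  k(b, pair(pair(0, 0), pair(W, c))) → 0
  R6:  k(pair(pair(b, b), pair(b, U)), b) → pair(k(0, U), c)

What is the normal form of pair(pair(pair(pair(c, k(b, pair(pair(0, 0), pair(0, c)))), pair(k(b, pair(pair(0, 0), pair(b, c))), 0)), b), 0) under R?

pair(pair(pair(pair(c, 0), pair(0, 0)), b), 0)

1. pair(pair(pair(pair(c, k(b, pair(pair(0, 0), pair(0, c)))), pair(k(b, pair(pair(0, 0), pair(b, c))), 0)), b), 0)  →  pair(pair(pair(pair(c, 0), pair(k(b, pair(pair(0, 0), pair(b, c))), 0)), b), 0)   [R5 at 1.1.1.2]
2. pair(pair(pair(pair(c, 0), pair(k(b, pair(pair(0, 0), pair(b, c))), 0)), b), 0)  →  pair(pair(pair(pair(c, 0), pair(0, 0)), b), 0)   [R5 at 1.1.2.1]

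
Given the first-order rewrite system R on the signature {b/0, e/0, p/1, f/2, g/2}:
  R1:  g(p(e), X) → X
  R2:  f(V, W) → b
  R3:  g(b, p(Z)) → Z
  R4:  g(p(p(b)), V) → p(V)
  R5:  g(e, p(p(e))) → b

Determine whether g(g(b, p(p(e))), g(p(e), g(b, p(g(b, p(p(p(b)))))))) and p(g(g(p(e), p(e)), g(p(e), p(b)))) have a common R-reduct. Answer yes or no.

Reduce t₁ = g(g(b, p(p(e))), g(p(e), g(b, p(g(b, p(p(p(b)))))))):
1. g(g(b, p(p(e))), g(p(e), g(b, p(g(b, p(p(p(b))))))))  →  g(p(e), g(p(e), g(b, p(g(b, p(p(p(b))))))))   [R3 at 1]
2. g(p(e), g(p(e), g(b, p(g(b, p(p(p(b))))))))  →  g(p(e), g(b, p(g(b, p(p(p(b)))))))   [R1 at ε]
3. g(p(e), g(b, p(g(b, p(p(p(b)))))))  →  g(b, p(g(b, p(p(p(b))))))   [R1 at ε]
4. g(b, p(g(b, p(p(p(b))))))  →  g(b, p(p(p(b))))   [R3 at ε]
5. g(b, p(p(p(b))))  →  p(p(b))   [R3 at ε]

Reduce t₂ = p(g(g(p(e), p(e)), g(p(e), p(b)))):
1. p(g(g(p(e), p(e)), g(p(e), p(b))))  →  p(g(p(e), g(p(e), p(b))))   [R1 at 1.1]
2. p(g(p(e), g(p(e), p(b))))  →  p(g(p(e), p(b)))   [R1 at 1]
3. p(g(p(e), p(b)))  →  p(p(b))   [R1 at 1]

yes — NF(t₁) = p(p(b)), NF(t₂) = p(p(b))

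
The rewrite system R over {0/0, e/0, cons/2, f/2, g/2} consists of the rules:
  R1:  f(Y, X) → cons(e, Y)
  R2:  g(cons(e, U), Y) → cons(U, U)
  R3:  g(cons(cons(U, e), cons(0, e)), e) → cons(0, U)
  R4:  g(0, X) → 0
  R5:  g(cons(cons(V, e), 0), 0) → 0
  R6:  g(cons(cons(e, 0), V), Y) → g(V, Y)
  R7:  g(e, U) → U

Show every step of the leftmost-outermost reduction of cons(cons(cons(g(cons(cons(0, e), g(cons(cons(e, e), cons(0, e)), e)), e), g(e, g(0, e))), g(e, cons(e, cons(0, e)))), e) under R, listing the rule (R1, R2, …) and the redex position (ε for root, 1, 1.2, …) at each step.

1. cons(cons(cons(g(cons(cons(0, e), g(cons(cons(e, e), cons(0, e)), e)), e), g(e, g(0, e))), g(e, cons(e, cons(0, e)))), e)  →  cons(cons(cons(g(cons(cons(0, e), cons(0, e)), e), g(e, g(0, e))), g(e, cons(e, cons(0, e)))), e)   [R3 at 1.1.1.1.2]
2. cons(cons(cons(g(cons(cons(0, e), cons(0, e)), e), g(e, g(0, e))), g(e, cons(e, cons(0, e)))), e)  →  cons(cons(cons(cons(0, 0), g(e, g(0, e))), g(e, cons(e, cons(0, e)))), e)   [R3 at 1.1.1]
3. cons(cons(cons(cons(0, 0), g(e, g(0, e))), g(e, cons(e, cons(0, e)))), e)  →  cons(cons(cons(cons(0, 0), g(0, e)), g(e, cons(e, cons(0, e)))), e)   [R7 at 1.1.2]
4. cons(cons(cons(cons(0, 0), g(0, e)), g(e, cons(e, cons(0, e)))), e)  →  cons(cons(cons(cons(0, 0), 0), g(e, cons(e, cons(0, e)))), e)   [R4 at 1.1.2]
5. cons(cons(cons(cons(0, 0), 0), g(e, cons(e, cons(0, e)))), e)  →  cons(cons(cons(cons(0, 0), 0), cons(e, cons(0, e))), e)   [R7 at 1.2]

cons(cons(cons(cons(0, 0), 0), cons(e, cons(0, e))), e)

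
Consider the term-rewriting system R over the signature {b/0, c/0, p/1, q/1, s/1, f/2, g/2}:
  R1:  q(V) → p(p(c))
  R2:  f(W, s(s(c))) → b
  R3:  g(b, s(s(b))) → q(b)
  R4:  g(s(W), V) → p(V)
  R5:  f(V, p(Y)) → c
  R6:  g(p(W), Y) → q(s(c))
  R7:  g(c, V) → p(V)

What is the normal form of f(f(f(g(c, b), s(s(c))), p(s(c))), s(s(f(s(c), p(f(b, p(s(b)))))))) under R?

b

1. f(f(f(g(c, b), s(s(c))), p(s(c))), s(s(f(s(c), p(f(b, p(s(b))))))))  →  f(c, s(s(f(s(c), p(f(b, p(s(b))))))))   [R5 at 1]
2. f(c, s(s(f(s(c), p(f(b, p(s(b))))))))  →  f(c, s(s(c)))   [R5 at 2.1.1]
3. f(c, s(s(c)))  →  b   [R2 at ε]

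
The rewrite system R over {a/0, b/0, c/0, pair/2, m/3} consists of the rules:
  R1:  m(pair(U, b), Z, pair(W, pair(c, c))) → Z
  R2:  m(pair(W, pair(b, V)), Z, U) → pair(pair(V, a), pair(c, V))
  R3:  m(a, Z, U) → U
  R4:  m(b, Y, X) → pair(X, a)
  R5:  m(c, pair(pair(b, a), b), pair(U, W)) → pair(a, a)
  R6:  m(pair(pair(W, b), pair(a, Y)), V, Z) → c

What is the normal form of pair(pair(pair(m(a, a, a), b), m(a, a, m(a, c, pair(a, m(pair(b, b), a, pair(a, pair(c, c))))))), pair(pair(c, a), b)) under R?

pair(pair(pair(a, b), pair(a, a)), pair(pair(c, a), b))

1. pair(pair(pair(m(a, a, a), b), m(a, a, m(a, c, pair(a, m(pair(b, b), a, pair(a, pair(c, c))))))), pair(pair(c, a), b))  →  pair(pair(pair(a, b), m(a, a, m(a, c, pair(a, m(pair(b, b), a, pair(a, pair(c, c))))))), pair(pair(c, a), b))   [R3 at 1.1.1]
2. pair(pair(pair(a, b), m(a, a, m(a, c, pair(a, m(pair(b, b), a, pair(a, pair(c, c))))))), pair(pair(c, a), b))  →  pair(pair(pair(a, b), m(a, c, pair(a, m(pair(b, b), a, pair(a, pair(c, c)))))), pair(pair(c, a), b))   [R3 at 1.2]
3. pair(pair(pair(a, b), m(a, c, pair(a, m(pair(b, b), a, pair(a, pair(c, c)))))), pair(pair(c, a), b))  →  pair(pair(pair(a, b), pair(a, m(pair(b, b), a, pair(a, pair(c, c))))), pair(pair(c, a), b))   [R3 at 1.2]
4. pair(pair(pair(a, b), pair(a, m(pair(b, b), a, pair(a, pair(c, c))))), pair(pair(c, a), b))  →  pair(pair(pair(a, b), pair(a, a)), pair(pair(c, a), b))   [R1 at 1.2.2]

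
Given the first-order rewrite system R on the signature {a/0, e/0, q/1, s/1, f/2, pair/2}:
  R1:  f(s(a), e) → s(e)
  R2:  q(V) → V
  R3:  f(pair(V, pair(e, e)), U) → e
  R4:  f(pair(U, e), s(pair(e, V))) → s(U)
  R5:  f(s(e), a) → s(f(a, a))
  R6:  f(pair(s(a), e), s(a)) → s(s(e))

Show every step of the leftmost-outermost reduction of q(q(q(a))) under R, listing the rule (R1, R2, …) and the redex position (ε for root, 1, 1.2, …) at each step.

1. q(q(q(a)))  →  q(q(a))   [R2 at ε]
2. q(q(a))  →  q(a)   [R2 at ε]
3. q(a)  →  a   [R2 at ε]

a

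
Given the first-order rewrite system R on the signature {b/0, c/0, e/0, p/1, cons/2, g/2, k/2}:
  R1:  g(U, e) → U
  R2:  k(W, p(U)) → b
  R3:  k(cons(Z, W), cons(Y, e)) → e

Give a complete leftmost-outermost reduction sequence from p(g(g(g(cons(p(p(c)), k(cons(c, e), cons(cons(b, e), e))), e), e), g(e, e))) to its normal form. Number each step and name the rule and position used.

p(cons(p(p(c)), e))

1. p(g(g(g(cons(p(p(c)), k(cons(c, e), cons(cons(b, e), e))), e), e), g(e, e)))  →  p(g(g(cons(p(p(c)), k(cons(c, e), cons(cons(b, e), e))), e), g(e, e)))   [R1 at 1.1]
2. p(g(g(cons(p(p(c)), k(cons(c, e), cons(cons(b, e), e))), e), g(e, e)))  →  p(g(cons(p(p(c)), k(cons(c, e), cons(cons(b, e), e))), g(e, e)))   [R1 at 1.1]
3. p(g(cons(p(p(c)), k(cons(c, e), cons(cons(b, e), e))), g(e, e)))  →  p(g(cons(p(p(c)), e), g(e, e)))   [R3 at 1.1.2]
4. p(g(cons(p(p(c)), e), g(e, e)))  →  p(g(cons(p(p(c)), e), e))   [R1 at 1.2]
5. p(g(cons(p(p(c)), e), e))  →  p(cons(p(p(c)), e))   [R1 at 1]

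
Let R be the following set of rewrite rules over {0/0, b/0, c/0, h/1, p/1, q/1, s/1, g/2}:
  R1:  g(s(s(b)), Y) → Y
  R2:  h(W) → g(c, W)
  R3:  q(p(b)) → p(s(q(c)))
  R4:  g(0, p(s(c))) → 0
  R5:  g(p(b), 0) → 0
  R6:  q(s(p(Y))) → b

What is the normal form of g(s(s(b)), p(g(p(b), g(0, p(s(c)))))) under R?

1. g(s(s(b)), p(g(p(b), g(0, p(s(c))))))  →  p(g(p(b), g(0, p(s(c)))))   [R1 at ε]
2. p(g(p(b), g(0, p(s(c)))))  →  p(g(p(b), 0))   [R4 at 1.2]
3. p(g(p(b), 0))  →  p(0)   [R5 at 1]

p(0)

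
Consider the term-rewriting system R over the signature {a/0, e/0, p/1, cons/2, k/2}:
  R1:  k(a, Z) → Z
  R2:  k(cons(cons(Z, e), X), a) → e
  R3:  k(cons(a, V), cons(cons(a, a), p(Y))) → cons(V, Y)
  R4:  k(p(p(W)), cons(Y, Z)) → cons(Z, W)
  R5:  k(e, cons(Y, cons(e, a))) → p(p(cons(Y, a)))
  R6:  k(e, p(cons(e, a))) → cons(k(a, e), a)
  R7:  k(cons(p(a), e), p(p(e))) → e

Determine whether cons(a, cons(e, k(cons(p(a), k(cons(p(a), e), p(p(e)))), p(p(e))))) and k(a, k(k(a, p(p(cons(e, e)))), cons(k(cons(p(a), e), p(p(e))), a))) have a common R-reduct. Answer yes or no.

Reduce t₁ = cons(a, cons(e, k(cons(p(a), k(cons(p(a), e), p(p(e)))), p(p(e))))):
1. cons(a, cons(e, k(cons(p(a), k(cons(p(a), e), p(p(e)))), p(p(e)))))  →  cons(a, cons(e, k(cons(p(a), e), p(p(e)))))   [R7 at 2.2.1.2]
2. cons(a, cons(e, k(cons(p(a), e), p(p(e)))))  →  cons(a, cons(e, e))   [R7 at 2.2]

Reduce t₂ = k(a, k(k(a, p(p(cons(e, e)))), cons(k(cons(p(a), e), p(p(e))), a))):
1. k(a, k(k(a, p(p(cons(e, e)))), cons(k(cons(p(a), e), p(p(e))), a)))  →  k(k(a, p(p(cons(e, e)))), cons(k(cons(p(a), e), p(p(e))), a))   [R1 at ε]
2. k(k(a, p(p(cons(e, e)))), cons(k(cons(p(a), e), p(p(e))), a))  →  k(p(p(cons(e, e))), cons(k(cons(p(a), e), p(p(e))), a))   [R1 at 1]
3. k(p(p(cons(e, e))), cons(k(cons(p(a), e), p(p(e))), a))  →  cons(a, cons(e, e))   [R4 at ε]

yes — NF(t₁) = cons(a, cons(e, e)), NF(t₂) = cons(a, cons(e, e))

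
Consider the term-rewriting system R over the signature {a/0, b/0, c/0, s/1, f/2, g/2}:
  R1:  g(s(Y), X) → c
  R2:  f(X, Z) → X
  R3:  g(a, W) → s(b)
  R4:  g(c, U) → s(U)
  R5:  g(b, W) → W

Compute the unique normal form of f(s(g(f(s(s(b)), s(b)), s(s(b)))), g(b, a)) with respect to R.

s(c)

1. f(s(g(f(s(s(b)), s(b)), s(s(b)))), g(b, a))  →  s(g(f(s(s(b)), s(b)), s(s(b))))   [R2 at ε]
2. s(g(f(s(s(b)), s(b)), s(s(b))))  →  s(g(s(s(b)), s(s(b))))   [R2 at 1.1]
3. s(g(s(s(b)), s(s(b))))  →  s(c)   [R1 at 1]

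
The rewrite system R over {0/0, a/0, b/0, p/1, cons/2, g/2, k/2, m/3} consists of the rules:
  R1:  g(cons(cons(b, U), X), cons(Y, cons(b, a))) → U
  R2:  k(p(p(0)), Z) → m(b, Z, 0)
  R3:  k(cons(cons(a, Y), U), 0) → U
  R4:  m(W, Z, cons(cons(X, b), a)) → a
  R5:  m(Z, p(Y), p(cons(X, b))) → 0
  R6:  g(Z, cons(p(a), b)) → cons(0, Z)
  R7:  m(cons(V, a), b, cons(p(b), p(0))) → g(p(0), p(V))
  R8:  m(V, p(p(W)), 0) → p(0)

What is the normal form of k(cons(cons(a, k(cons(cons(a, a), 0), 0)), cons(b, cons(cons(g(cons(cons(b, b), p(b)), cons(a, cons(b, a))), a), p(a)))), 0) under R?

cons(b, cons(cons(b, a), p(a)))

1. k(cons(cons(a, k(cons(cons(a, a), 0), 0)), cons(b, cons(cons(g(cons(cons(b, b), p(b)), cons(a, cons(b, a))), a), p(a)))), 0)  →  cons(b, cons(cons(g(cons(cons(b, b), p(b)), cons(a, cons(b, a))), a), p(a)))   [R3 at ε]
2. cons(b, cons(cons(g(cons(cons(b, b), p(b)), cons(a, cons(b, a))), a), p(a)))  →  cons(b, cons(cons(b, a), p(a)))   [R1 at 2.1.1]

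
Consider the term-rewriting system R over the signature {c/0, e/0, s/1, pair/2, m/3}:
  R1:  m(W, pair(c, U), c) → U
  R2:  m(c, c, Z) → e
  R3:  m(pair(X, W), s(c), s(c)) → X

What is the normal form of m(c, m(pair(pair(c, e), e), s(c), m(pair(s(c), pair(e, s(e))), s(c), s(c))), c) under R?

e

1. m(c, m(pair(pair(c, e), e), s(c), m(pair(s(c), pair(e, s(e))), s(c), s(c))), c)  →  m(c, m(pair(pair(c, e), e), s(c), s(c)), c)   [R3 at 2.3]
2. m(c, m(pair(pair(c, e), e), s(c), s(c)), c)  →  m(c, pair(c, e), c)   [R3 at 2]
3. m(c, pair(c, e), c)  →  e   [R1 at ε]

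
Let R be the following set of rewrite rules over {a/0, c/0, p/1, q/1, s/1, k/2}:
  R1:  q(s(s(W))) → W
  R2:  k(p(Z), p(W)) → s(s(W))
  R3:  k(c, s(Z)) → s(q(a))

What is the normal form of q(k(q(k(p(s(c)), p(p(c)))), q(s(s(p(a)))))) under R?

1. q(k(q(k(p(s(c)), p(p(c)))), q(s(s(p(a))))))  →  q(k(q(s(s(p(c)))), q(s(s(p(a))))))   [R2 at 1.1.1]
2. q(k(q(s(s(p(c)))), q(s(s(p(a))))))  →  q(k(p(c), q(s(s(p(a))))))   [R1 at 1.1]
3. q(k(p(c), q(s(s(p(a))))))  →  q(k(p(c), p(a)))   [R1 at 1.2]
4. q(k(p(c), p(a)))  →  q(s(s(a)))   [R2 at 1]
5. q(s(s(a)))  →  a   [R1 at ε]

a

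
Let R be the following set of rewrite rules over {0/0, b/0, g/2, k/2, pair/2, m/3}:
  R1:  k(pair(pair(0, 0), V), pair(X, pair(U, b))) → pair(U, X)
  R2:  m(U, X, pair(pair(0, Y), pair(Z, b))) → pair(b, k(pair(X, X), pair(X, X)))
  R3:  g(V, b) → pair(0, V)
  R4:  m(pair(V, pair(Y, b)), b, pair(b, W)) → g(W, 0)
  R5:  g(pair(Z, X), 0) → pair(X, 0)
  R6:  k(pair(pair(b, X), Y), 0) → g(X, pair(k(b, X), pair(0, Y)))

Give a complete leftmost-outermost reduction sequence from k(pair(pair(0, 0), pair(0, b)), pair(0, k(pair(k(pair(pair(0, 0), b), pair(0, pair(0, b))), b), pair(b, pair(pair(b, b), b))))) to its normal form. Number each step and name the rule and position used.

pair(pair(b, b), 0)

1. k(pair(pair(0, 0), pair(0, b)), pair(0, k(pair(k(pair(pair(0, 0), b), pair(0, pair(0, b))), b), pair(b, pair(pair(b, b), b)))))  →  k(pair(pair(0, 0), pair(0, b)), pair(0, k(pair(pair(0, 0), b), pair(b, pair(pair(b, b), b)))))   [R1 at 2.2.1.1]
2. k(pair(pair(0, 0), pair(0, b)), pair(0, k(pair(pair(0, 0), b), pair(b, pair(pair(b, b), b)))))  →  k(pair(pair(0, 0), pair(0, b)), pair(0, pair(pair(b, b), b)))   [R1 at 2.2]
3. k(pair(pair(0, 0), pair(0, b)), pair(0, pair(pair(b, b), b)))  →  pair(pair(b, b), 0)   [R1 at ε]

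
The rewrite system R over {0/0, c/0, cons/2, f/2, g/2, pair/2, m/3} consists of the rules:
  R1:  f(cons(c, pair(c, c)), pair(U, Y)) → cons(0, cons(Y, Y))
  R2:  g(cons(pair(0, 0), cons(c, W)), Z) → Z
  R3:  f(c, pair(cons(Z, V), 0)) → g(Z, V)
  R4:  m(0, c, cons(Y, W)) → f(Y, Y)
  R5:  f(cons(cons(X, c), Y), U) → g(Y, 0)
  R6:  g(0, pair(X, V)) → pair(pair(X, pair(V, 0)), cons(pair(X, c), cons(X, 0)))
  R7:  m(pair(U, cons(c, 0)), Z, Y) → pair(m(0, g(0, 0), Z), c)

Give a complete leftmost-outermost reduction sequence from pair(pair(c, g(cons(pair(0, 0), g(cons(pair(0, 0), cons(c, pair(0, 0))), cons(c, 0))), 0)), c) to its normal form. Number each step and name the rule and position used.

pair(pair(c, 0), c)

1. pair(pair(c, g(cons(pair(0, 0), g(cons(pair(0, 0), cons(c, pair(0, 0))), cons(c, 0))), 0)), c)  →  pair(pair(c, g(cons(pair(0, 0), cons(c, 0)), 0)), c)   [R2 at 1.2.1.2]
2. pair(pair(c, g(cons(pair(0, 0), cons(c, 0)), 0)), c)  →  pair(pair(c, 0), c)   [R2 at 1.2]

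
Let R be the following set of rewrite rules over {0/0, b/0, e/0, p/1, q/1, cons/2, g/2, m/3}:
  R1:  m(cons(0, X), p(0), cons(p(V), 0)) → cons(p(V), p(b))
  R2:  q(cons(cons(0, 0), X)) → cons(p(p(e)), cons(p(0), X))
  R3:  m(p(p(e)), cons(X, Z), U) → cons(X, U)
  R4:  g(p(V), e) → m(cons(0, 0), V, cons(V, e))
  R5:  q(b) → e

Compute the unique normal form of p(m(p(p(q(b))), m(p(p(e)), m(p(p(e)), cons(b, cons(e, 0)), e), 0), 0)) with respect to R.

1. p(m(p(p(q(b))), m(p(p(e)), m(p(p(e)), cons(b, cons(e, 0)), e), 0), 0))  →  p(m(p(p(e)), m(p(p(e)), m(p(p(e)), cons(b, cons(e, 0)), e), 0), 0))   [R5 at 1.1.1.1]
2. p(m(p(p(e)), m(p(p(e)), m(p(p(e)), cons(b, cons(e, 0)), e), 0), 0))  →  p(m(p(p(e)), m(p(p(e)), cons(b, e), 0), 0))   [R3 at 1.2.2]
3. p(m(p(p(e)), m(p(p(e)), cons(b, e), 0), 0))  →  p(m(p(p(e)), cons(b, 0), 0))   [R3 at 1.2]
4. p(m(p(p(e)), cons(b, 0), 0))  →  p(cons(b, 0))   [R3 at 1]

p(cons(b, 0))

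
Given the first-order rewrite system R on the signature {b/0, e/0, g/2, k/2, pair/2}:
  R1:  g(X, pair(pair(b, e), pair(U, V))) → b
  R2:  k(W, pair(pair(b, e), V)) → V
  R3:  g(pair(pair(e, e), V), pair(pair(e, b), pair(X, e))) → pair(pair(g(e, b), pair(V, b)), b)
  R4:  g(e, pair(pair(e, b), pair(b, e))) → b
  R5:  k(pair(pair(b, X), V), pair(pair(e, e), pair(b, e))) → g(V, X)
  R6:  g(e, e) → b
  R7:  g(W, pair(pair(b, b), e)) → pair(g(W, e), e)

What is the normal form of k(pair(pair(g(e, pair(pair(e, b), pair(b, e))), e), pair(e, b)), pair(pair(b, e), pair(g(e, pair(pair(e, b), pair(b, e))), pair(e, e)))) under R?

pair(b, pair(e, e))

1. k(pair(pair(g(e, pair(pair(e, b), pair(b, e))), e), pair(e, b)), pair(pair(b, e), pair(g(e, pair(pair(e, b), pair(b, e))), pair(e, e))))  →  pair(g(e, pair(pair(e, b), pair(b, e))), pair(e, e))   [R2 at ε]
2. pair(g(e, pair(pair(e, b), pair(b, e))), pair(e, e))  →  pair(b, pair(e, e))   [R4 at 1]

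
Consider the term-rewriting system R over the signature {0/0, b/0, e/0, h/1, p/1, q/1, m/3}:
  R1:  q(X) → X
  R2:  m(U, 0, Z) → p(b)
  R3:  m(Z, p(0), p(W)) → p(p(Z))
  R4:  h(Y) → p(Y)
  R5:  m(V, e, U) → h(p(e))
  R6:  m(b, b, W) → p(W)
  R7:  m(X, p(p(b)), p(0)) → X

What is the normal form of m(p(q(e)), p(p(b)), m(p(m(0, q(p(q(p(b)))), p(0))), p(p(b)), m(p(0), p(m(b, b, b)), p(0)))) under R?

p(e)

1. m(p(q(e)), p(p(b)), m(p(m(0, q(p(q(p(b)))), p(0))), p(p(b)), m(p(0), p(m(b, b, b)), p(0))))  →  m(p(e), p(p(b)), m(p(m(0, q(p(q(p(b)))), p(0))), p(p(b)), m(p(0), p(m(b, b, b)), p(0))))   [R1 at 1.1]
2. m(p(e), p(p(b)), m(p(m(0, q(p(q(p(b)))), p(0))), p(p(b)), m(p(0), p(m(b, b, b)), p(0))))  →  m(p(e), p(p(b)), m(p(m(0, p(q(p(b))), p(0))), p(p(b)), m(p(0), p(m(b, b, b)), p(0))))   [R1 at 3.1.1.2]
3. m(p(e), p(p(b)), m(p(m(0, p(q(p(b))), p(0))), p(p(b)), m(p(0), p(m(b, b, b)), p(0))))  →  m(p(e), p(p(b)), m(p(m(0, p(p(b)), p(0))), p(p(b)), m(p(0), p(m(b, b, b)), p(0))))   [R1 at 3.1.1.2.1]
4. m(p(e), p(p(b)), m(p(m(0, p(p(b)), p(0))), p(p(b)), m(p(0), p(m(b, b, b)), p(0))))  →  m(p(e), p(p(b)), m(p(0), p(p(b)), m(p(0), p(m(b, b, b)), p(0))))   [R7 at 3.1.1]
5. m(p(e), p(p(b)), m(p(0), p(p(b)), m(p(0), p(m(b, b, b)), p(0))))  →  m(p(e), p(p(b)), m(p(0), p(p(b)), m(p(0), p(p(b)), p(0))))   [R6 at 3.3.2.1]
6. m(p(e), p(p(b)), m(p(0), p(p(b)), m(p(0), p(p(b)), p(0))))  →  m(p(e), p(p(b)), m(p(0), p(p(b)), p(0)))   [R7 at 3.3]
7. m(p(e), p(p(b)), m(p(0), p(p(b)), p(0)))  →  m(p(e), p(p(b)), p(0))   [R7 at 3]
8. m(p(e), p(p(b)), p(0))  →  p(e)   [R7 at ε]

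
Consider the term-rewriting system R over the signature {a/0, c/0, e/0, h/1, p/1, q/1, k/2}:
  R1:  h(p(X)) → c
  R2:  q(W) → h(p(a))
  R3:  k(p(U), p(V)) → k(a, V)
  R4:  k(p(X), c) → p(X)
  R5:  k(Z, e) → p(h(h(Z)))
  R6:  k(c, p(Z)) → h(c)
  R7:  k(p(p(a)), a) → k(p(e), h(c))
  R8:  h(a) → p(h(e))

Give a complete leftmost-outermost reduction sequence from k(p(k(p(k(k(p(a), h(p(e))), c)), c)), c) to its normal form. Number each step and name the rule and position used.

p(p(p(a)))

1. k(p(k(p(k(k(p(a), h(p(e))), c)), c)), c)  →  p(k(p(k(k(p(a), h(p(e))), c)), c))   [R4 at ε]
2. p(k(p(k(k(p(a), h(p(e))), c)), c))  →  p(p(k(k(p(a), h(p(e))), c)))   [R4 at 1]
3. p(p(k(k(p(a), h(p(e))), c)))  →  p(p(k(k(p(a), c), c)))   [R1 at 1.1.1.2]
4. p(p(k(k(p(a), c), c)))  →  p(p(k(p(a), c)))   [R4 at 1.1.1]
5. p(p(k(p(a), c)))  →  p(p(p(a)))   [R4 at 1.1]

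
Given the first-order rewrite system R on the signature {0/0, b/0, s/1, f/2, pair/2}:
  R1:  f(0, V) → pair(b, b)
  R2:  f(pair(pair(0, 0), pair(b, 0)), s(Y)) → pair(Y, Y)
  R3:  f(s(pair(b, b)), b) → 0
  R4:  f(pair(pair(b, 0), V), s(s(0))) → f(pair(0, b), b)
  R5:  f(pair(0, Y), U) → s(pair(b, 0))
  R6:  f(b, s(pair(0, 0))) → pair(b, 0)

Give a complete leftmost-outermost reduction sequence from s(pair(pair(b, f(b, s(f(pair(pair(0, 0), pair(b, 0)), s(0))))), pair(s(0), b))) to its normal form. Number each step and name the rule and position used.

1. s(pair(pair(b, f(b, s(f(pair(pair(0, 0), pair(b, 0)), s(0))))), pair(s(0), b)))  →  s(pair(pair(b, f(b, s(pair(0, 0)))), pair(s(0), b)))   [R2 at 1.1.2.2.1]
2. s(pair(pair(b, f(b, s(pair(0, 0)))), pair(s(0), b)))  →  s(pair(pair(b, pair(b, 0)), pair(s(0), b)))   [R6 at 1.1.2]

s(pair(pair(b, pair(b, 0)), pair(s(0), b)))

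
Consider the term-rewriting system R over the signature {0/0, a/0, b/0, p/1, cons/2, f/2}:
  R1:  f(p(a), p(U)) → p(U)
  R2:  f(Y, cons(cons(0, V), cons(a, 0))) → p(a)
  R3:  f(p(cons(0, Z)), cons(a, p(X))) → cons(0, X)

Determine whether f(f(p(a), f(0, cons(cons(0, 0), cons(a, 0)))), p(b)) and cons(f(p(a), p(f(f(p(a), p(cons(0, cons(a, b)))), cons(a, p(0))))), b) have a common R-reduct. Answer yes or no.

Reduce t₁ = f(f(p(a), f(0, cons(cons(0, 0), cons(a, 0)))), p(b)):
1. f(f(p(a), f(0, cons(cons(0, 0), cons(a, 0)))), p(b))  →  f(f(p(a), p(a)), p(b))   [R2 at 1.2]
2. f(f(p(a), p(a)), p(b))  →  f(p(a), p(b))   [R1 at 1]
3. f(p(a), p(b))  →  p(b)   [R1 at ε]

Reduce t₂ = cons(f(p(a), p(f(f(p(a), p(cons(0, cons(a, b)))), cons(a, p(0))))), b):
1. cons(f(p(a), p(f(f(p(a), p(cons(0, cons(a, b)))), cons(a, p(0))))), b)  →  cons(p(f(f(p(a), p(cons(0, cons(a, b)))), cons(a, p(0)))), b)   [R1 at 1]
2. cons(p(f(f(p(a), p(cons(0, cons(a, b)))), cons(a, p(0)))), b)  →  cons(p(f(p(cons(0, cons(a, b))), cons(a, p(0)))), b)   [R1 at 1.1.1]
3. cons(p(f(p(cons(0, cons(a, b))), cons(a, p(0)))), b)  →  cons(p(cons(0, 0)), b)   [R3 at 1.1]

no — NF(t₁) = p(b), NF(t₂) = cons(p(cons(0, 0)), b)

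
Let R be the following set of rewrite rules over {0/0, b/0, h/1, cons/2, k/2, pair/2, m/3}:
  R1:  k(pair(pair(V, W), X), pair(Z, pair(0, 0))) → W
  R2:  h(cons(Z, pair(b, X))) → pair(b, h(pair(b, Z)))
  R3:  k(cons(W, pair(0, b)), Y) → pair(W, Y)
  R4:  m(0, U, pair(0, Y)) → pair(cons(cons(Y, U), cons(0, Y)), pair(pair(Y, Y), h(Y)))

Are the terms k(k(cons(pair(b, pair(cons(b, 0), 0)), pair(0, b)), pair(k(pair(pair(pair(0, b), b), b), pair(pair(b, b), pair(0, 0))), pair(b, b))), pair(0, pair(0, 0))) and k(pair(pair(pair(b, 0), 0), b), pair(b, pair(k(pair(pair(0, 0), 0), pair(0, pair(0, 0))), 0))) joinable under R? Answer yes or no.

Reduce t₁ = k(k(cons(pair(b, pair(cons(b, 0), 0)), pair(0, b)), pair(k(pair(pair(pair(0, b), b), b), pair(pair(b, b), pair(0, 0))), pair(b, b))), pair(0, pair(0, 0))):
1. k(k(cons(pair(b, pair(cons(b, 0), 0)), pair(0, b)), pair(k(pair(pair(pair(0, b), b), b), pair(pair(b, b), pair(0, 0))), pair(b, b))), pair(0, pair(0, 0)))  →  k(pair(pair(b, pair(cons(b, 0), 0)), pair(k(pair(pair(pair(0, b), b), b), pair(pair(b, b), pair(0, 0))), pair(b, b))), pair(0, pair(0, 0)))   [R3 at 1]
2. k(pair(pair(b, pair(cons(b, 0), 0)), pair(k(pair(pair(pair(0, b), b), b), pair(pair(b, b), pair(0, 0))), pair(b, b))), pair(0, pair(0, 0)))  →  pair(cons(b, 0), 0)   [R1 at ε]

Reduce t₂ = k(pair(pair(pair(b, 0), 0), b), pair(b, pair(k(pair(pair(0, 0), 0), pair(0, pair(0, 0))), 0))):
1. k(pair(pair(pair(b, 0), 0), b), pair(b, pair(k(pair(pair(0, 0), 0), pair(0, pair(0, 0))), 0)))  →  k(pair(pair(pair(b, 0), 0), b), pair(b, pair(0, 0)))   [R1 at 2.2.1]
2. k(pair(pair(pair(b, 0), 0), b), pair(b, pair(0, 0)))  →  0   [R1 at ε]

no — NF(t₁) = pair(cons(b, 0), 0), NF(t₂) = 0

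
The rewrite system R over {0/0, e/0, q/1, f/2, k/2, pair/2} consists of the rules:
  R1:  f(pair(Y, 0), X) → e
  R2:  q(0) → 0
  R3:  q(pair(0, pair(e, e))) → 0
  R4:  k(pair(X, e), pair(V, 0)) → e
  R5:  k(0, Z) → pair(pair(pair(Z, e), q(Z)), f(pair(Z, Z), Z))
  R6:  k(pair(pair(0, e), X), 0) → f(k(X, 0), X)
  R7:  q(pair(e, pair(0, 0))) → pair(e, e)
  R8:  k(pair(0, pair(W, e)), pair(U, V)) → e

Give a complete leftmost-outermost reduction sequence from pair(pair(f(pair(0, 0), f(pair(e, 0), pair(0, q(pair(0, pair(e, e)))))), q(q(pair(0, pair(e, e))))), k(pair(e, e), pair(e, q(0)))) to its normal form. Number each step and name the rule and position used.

1. pair(pair(f(pair(0, 0), f(pair(e, 0), pair(0, q(pair(0, pair(e, e)))))), q(q(pair(0, pair(e, e))))), k(pair(e, e), pair(e, q(0))))  →  pair(pair(e, q(q(pair(0, pair(e, e))))), k(pair(e, e), pair(e, q(0))))   [R1 at 1.1]
2. pair(pair(e, q(q(pair(0, pair(e, e))))), k(pair(e, e), pair(e, q(0))))  →  pair(pair(e, q(0)), k(pair(e, e), pair(e, q(0))))   [R3 at 1.2.1]
3. pair(pair(e, q(0)), k(pair(e, e), pair(e, q(0))))  →  pair(pair(e, 0), k(pair(e, e), pair(e, q(0))))   [R2 at 1.2]
4. pair(pair(e, 0), k(pair(e, e), pair(e, q(0))))  →  pair(pair(e, 0), k(pair(e, e), pair(e, 0)))   [R2 at 2.2.2]
5. pair(pair(e, 0), k(pair(e, e), pair(e, 0)))  →  pair(pair(e, 0), e)   [R4 at 2]

pair(pair(e, 0), e)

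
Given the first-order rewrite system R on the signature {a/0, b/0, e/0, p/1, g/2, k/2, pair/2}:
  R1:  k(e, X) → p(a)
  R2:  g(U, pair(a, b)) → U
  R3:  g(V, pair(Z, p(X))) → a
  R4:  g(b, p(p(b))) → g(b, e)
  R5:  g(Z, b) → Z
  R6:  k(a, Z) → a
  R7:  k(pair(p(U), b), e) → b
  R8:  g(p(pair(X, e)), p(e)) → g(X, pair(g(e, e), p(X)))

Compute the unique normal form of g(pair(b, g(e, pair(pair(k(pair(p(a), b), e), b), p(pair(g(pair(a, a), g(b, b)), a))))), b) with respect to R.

pair(b, a)

1. g(pair(b, g(e, pair(pair(k(pair(p(a), b), e), b), p(pair(g(pair(a, a), g(b, b)), a))))), b)  →  pair(b, g(e, pair(pair(k(pair(p(a), b), e), b), p(pair(g(pair(a, a), g(b, b)), a)))))   [R5 at ε]
2. pair(b, g(e, pair(pair(k(pair(p(a), b), e), b), p(pair(g(pair(a, a), g(b, b)), a)))))  →  pair(b, a)   [R3 at 2]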